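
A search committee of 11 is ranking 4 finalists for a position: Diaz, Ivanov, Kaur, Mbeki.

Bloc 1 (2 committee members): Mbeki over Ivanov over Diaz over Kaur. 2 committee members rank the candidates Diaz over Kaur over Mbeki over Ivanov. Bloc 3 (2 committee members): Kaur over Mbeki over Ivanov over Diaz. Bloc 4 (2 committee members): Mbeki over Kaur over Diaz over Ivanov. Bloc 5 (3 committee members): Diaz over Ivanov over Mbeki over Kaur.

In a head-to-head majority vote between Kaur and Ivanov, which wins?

Ballots ranking Kaur above Ivanov: 2 + 2 + 2 = 6.
Ballots ranking Ivanov above Kaur: 11 − 6 = 5.
Kaur wins the head-to-head 6–5.

Kaur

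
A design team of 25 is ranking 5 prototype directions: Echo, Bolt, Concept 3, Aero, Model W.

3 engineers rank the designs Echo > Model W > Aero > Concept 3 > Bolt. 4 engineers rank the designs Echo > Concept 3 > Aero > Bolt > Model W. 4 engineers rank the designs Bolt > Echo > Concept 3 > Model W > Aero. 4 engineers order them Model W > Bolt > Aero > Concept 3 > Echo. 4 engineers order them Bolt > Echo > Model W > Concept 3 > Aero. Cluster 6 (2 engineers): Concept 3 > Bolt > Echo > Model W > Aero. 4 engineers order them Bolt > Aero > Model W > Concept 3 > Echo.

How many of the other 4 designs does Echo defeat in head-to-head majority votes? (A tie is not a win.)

Echo against each rival (25 engineers):
Echo vs Bolt: Bolt wins 18–7.
Echo vs Concept 3: Echo wins 15–10.
Echo vs Aero: 3+4+4+4+2 = 17 for Echo, 8 for Aero — Echo by 17–8.
Echo–Model W: Echo 17–8.
Echo beats Concept 3, Aero, Model W; loses to Bolt — 3 pairwise wins.

3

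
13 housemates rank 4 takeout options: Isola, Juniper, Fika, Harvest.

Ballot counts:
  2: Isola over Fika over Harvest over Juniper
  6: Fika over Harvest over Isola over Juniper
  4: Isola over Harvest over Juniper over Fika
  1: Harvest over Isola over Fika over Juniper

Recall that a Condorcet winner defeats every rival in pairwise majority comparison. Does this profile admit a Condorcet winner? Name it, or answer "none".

Head-to-head results (13 friends):
Isola–Juniper: Isola 13–0.
Isola vs Fika: Isola, 7–6.
Isola vs Harvest: Harvest, 7–6.
Juniper–Fika: Fika 9–4.
Juniper vs Harvest: Harvest, 13–0.
Fika–Harvest: Fika 8–5.
No restaurant is unbeaten: Isola loses to Harvest; Juniper loses to Isola; Fika loses to Isola; Harvest loses to Fika. In particular Isola → Fika → Harvest → Isola is a majority cycle — no Condorcet winner exists.

none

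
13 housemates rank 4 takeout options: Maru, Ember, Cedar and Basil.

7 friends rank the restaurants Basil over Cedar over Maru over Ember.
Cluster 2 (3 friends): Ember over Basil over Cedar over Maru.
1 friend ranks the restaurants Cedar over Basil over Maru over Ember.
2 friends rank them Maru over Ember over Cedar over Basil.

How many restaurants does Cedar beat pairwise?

Cedar against each rival (13 friends):
Cedar–Maru: Cedar 11–2.
Cedar–Ember: Cedar 8–5.
Cedar–Basil: Basil 10–3.
Cedar beats Maru, Ember; loses to Basil — 2 pairwise wins.

2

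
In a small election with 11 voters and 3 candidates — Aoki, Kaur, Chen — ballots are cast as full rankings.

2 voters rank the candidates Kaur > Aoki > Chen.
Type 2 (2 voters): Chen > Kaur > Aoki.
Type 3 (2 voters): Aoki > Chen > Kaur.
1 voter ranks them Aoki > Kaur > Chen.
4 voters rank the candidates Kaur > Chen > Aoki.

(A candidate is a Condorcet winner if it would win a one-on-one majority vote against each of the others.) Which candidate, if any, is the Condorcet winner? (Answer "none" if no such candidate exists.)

Kaur

Pairwise majorities:
Aoki–Kaur: Kaur 8–3.
Aoki vs Chen: Chen, 6–5.
Kaur vs Chen: Kaur, 7–4.
Only Kaur has no losses; Kaur is the Condorcet winner.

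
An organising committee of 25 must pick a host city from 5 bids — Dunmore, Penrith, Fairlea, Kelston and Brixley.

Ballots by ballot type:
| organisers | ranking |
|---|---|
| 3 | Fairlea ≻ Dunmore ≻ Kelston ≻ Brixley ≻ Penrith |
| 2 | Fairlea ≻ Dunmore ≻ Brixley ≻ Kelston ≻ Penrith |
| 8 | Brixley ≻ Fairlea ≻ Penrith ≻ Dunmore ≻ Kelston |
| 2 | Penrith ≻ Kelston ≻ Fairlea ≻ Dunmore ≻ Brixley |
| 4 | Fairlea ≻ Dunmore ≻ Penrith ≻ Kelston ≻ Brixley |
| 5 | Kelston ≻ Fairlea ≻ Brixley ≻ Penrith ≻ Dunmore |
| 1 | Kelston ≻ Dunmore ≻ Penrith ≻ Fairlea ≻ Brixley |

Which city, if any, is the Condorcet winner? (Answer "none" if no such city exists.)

Pairwise majorities:
Dunmore–Penrith: Penrith 15–10.
Dunmore vs Fairlea: Fairlea, 24–1.
Dunmore vs Kelston: Dunmore wins 17–8.
Dunmore vs Brixley: 12 to 13, Brixley.
Penrith vs Fairlea: Penrith is ranked higher on 2+1 = 3 ballots, Fairlea on 22. Fairlea wins 22–3.
Penrith vs Kelston: Penrith, 14–11.
Penrith vs Brixley: Brixley wins 18–7.
Fairlea vs Kelston: Fairlea wins 17–8.
Fairlea vs Brixley: Fairlea preferred on 3+2+2+4+5+1 = 17 ballots; Fairlea wins 17–8.
Kelston vs Brixley: 3+2+4+5+1 = 15 for Kelston, 10 for Brixley — Kelston by 15–10.
Fairlea wins every pairwise contest, so Fairlea is the Condorcet winner.

Fairlea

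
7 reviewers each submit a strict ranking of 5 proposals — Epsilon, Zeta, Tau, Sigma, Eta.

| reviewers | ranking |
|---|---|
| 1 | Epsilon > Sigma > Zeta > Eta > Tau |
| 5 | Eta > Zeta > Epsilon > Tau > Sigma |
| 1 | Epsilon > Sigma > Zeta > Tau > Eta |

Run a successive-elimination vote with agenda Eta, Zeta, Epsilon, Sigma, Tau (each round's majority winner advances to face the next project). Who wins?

Eta

Round 1: Eta vs Zeta — 5–2, Eta advances.
Round 2: Eta vs Epsilon — 5–2, Eta advances.
Round 3: Eta vs Sigma — 5–2, Eta advances.
Round 4: Eta vs Tau — 6–1, Eta advances.
The agenda winner is Eta.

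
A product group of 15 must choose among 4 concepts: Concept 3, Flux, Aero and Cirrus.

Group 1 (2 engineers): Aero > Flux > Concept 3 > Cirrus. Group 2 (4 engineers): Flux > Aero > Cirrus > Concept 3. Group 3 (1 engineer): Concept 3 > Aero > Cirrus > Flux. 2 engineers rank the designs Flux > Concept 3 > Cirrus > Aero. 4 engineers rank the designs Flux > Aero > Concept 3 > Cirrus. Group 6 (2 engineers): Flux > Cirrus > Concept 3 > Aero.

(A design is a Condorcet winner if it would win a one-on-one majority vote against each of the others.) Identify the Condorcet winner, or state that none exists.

Pairwise majorities:
Concept 3 vs Flux: Concept 3 is ranked higher on 1 ballot, Flux on 14. Flux wins 14–1.
Concept 3 vs Aero: 1+2+2 = 5 for Concept 3, 10 for Aero — Aero by 10–5.
Concept 3 vs Cirrus: Concept 3 preferred on 2+1+2+4 = 9 ballots; Concept 3 wins 9–6.
Flux vs Aero: Flux is ranked higher on 4+2+4+2 = 12 ballots, Aero on 3. Flux wins 12–3.
Flux vs Cirrus: 2+4+2+4+2 = 14 for Flux, 1 for Cirrus — Flux by 14–1.
Aero vs Cirrus: 11 to 4, Aero.
Only Flux has no losses; Flux is the Condorcet winner.

Flux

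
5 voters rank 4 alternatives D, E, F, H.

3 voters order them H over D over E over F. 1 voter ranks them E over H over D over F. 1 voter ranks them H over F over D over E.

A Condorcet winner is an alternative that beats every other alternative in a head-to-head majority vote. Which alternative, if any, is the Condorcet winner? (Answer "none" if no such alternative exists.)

H

Pairwise majorities:
D vs E: D, 4–1.
D–F: D 4–1.
D vs H: H, 5–0.
E–F: E 4–1.
E–H: H 4–1.
F vs H: H, 5–0.
H defeats every rival head-to-head and is the Condorcet winner.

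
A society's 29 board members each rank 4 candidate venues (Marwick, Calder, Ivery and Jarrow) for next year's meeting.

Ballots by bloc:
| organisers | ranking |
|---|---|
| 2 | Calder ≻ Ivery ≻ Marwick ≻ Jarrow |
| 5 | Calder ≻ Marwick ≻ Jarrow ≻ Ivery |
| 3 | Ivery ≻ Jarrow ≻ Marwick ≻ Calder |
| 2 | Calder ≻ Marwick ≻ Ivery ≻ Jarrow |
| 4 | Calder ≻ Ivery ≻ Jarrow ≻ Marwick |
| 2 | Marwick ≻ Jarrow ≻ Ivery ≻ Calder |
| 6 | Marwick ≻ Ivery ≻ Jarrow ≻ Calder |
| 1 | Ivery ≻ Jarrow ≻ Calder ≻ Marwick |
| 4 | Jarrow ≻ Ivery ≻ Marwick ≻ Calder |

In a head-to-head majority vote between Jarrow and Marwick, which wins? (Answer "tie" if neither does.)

Marwick

Ballots ranking Jarrow above Marwick: 3 + 4 + 1 + 4 = 12.
Ballots ranking Marwick above Jarrow: 29 − 12 = 17.
Marwick wins the head-to-head 17–12.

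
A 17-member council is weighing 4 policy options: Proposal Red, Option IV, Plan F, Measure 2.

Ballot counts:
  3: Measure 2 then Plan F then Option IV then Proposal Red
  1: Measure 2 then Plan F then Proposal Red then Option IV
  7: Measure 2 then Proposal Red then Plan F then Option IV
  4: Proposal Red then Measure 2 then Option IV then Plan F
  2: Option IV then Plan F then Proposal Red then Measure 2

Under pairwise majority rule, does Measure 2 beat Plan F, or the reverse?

Measure 2

Ballots ranking Measure 2 above Plan F: 3 + 1 + 7 + 4 = 15.
Ballots ranking Plan F above Measure 2: 17 − 15 = 2.
Measure 2 wins the head-to-head 15–2.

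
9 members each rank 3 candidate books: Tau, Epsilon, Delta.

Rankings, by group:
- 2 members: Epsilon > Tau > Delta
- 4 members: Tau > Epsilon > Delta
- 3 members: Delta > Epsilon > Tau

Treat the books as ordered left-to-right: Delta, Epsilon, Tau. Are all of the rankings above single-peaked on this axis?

yes

Axis positions: Delta=1, Epsilon=2, Tau=3.
Group 1 (peak Epsilon at position 2): ranking walks positions 2-3-1, expanding outward from the peak — single-peaked.
Group 2 (peak Tau at position 3): ranking walks positions 3-2-1, expanding outward from the peak — single-peaked.
Group 3 (peak Delta at position 1): ranking walks positions 1-2-3, expanding outward from the peak — single-peaked.
Every ranking is single-peaked on this axis.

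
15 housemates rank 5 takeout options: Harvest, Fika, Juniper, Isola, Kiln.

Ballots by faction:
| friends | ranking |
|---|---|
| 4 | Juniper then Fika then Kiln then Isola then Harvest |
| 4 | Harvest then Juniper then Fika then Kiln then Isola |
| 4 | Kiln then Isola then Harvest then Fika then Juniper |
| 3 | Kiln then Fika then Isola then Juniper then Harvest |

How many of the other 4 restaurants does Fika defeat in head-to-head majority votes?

2

Fika against each rival (15 friends):
Fika vs Harvest: Harvest, 8–7.
Fika–Juniper: Juniper 8–7.
Fika vs Isola: 11 to 4, Fika.
Fika vs Kiln: Fika preferred on 4+4 = 8 ballots; Fika wins 8–7.
Fika beats Isola, Kiln; loses to Harvest, Juniper — 2 pairwise wins.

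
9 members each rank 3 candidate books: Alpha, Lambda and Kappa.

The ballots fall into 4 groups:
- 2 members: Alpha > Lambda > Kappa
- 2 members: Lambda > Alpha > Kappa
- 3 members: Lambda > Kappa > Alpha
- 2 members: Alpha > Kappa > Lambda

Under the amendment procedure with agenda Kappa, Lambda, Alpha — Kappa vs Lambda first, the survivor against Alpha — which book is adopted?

Round 1: Kappa vs Lambda — 2–7, Lambda advances.
Round 2: Lambda vs Alpha — 5–4, Lambda advances.
The agenda winner is Lambda.

Lambda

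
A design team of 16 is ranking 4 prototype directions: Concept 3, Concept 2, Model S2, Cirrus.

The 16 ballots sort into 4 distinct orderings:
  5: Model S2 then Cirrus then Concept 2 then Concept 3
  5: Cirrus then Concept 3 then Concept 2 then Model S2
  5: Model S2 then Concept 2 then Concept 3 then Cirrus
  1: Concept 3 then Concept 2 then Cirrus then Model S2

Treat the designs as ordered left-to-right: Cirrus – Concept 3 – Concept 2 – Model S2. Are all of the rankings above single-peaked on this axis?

no

Axis positions: Cirrus=1, Concept 3=2, Concept 2=3, Model S2=4.
Bloc 1: ranking walks positions 4-1-3-2; Cirrus is ranked above Concept 2 even though Concept 2 lies between Cirrus and the peak Model S2 on the axis — preferences dip and rise again. Not single-peaked.
Bloc 2 (peak Cirrus at position 1): ranking walks positions 1-2-3-4, expanding outward from the peak — single-peaked.
Bloc 3 (peak Model S2 at position 4): ranking walks positions 4-3-2-1, expanding outward from the peak — single-peaked.
Bloc 4 (peak Concept 3 at position 2): ranking walks positions 2-3-1-4, expanding outward from the peak — single-peaked.
Bloc 1 violates single-peakedness, so the profile is not single-peaked on this axis.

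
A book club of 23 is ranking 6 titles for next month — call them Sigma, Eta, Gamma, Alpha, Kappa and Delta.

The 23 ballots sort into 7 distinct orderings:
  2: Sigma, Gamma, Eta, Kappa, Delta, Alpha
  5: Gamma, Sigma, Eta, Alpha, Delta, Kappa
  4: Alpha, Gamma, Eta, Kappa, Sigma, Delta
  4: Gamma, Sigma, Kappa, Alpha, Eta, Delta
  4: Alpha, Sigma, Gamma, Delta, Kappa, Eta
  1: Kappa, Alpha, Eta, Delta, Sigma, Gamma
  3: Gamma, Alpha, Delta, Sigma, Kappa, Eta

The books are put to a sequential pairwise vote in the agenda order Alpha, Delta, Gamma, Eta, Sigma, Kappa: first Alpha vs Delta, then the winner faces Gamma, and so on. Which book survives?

Gamma

Round 1: Alpha vs Delta — 21–2, Alpha advances.
Round 2: Alpha vs Gamma — 9–14, Gamma advances.
Round 3: Gamma vs Eta — 22–1, Gamma advances.
Round 4: Gamma vs Sigma — 16–7, Gamma advances.
Round 5: Gamma vs Kappa — 22–1, Gamma advances.
Gamma survives the agenda.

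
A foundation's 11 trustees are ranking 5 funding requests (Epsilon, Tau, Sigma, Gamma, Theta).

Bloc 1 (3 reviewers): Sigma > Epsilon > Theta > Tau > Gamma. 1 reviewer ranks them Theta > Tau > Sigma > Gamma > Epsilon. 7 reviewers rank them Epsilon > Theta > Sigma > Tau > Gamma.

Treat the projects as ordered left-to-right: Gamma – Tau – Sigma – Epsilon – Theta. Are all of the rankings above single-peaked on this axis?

no

Axis positions: Gamma=1, Tau=2, Sigma=3, Epsilon=4, Theta=5.
Bloc 1 (peak Sigma at position 3): ranking walks positions 3-4-5-2-1, expanding outward from the peak — single-peaked.
Bloc 2: ranking walks positions 5-2-3-1-4; Tau is ranked above Epsilon even though Epsilon lies between Tau and the peak Theta on the axis — preferences dip and rise again. Not single-peaked.
Bloc 3 (peak Epsilon at position 4): ranking walks positions 4-5-3-2-1, expanding outward from the peak — single-peaked.
Bloc 2 violates single-peakedness, so the profile is not single-peaked on this axis.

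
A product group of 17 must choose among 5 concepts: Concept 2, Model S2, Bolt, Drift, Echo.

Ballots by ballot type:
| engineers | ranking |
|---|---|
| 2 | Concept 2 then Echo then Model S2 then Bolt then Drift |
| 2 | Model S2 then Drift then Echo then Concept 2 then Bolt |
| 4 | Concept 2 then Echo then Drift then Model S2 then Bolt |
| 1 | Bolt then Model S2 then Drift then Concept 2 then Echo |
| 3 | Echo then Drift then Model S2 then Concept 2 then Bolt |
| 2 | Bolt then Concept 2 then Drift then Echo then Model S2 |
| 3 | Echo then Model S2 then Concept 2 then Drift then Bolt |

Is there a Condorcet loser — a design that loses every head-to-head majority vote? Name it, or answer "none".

Bolt

Pairwise majorities:
Concept 2 vs Model S2: Model S2 wins 9–8.
Concept 2 vs Bolt: Concept 2, 14–3.
Concept 2 vs Drift: Concept 2, 11–6.
Concept 2 vs Echo: Concept 2 is ranked higher on 2+4+1+2 = 9 ballots, Echo on 8. Concept 2 wins 9–8.
Model S2 vs Bolt: Model S2 wins 14–3.
Model S2 vs Drift: Drift wins 9–8.
Model S2 vs Echo: Echo wins 14–3.
Bolt vs Drift: Bolt preferred on 2+1+2 = 5 ballots; Drift wins 12–5.
Bolt vs Echo: 3 to 14, Echo.
Drift vs Echo: 5 to 12, Echo.
Bolt is beaten in every head-to-head and is the Condorcet loser.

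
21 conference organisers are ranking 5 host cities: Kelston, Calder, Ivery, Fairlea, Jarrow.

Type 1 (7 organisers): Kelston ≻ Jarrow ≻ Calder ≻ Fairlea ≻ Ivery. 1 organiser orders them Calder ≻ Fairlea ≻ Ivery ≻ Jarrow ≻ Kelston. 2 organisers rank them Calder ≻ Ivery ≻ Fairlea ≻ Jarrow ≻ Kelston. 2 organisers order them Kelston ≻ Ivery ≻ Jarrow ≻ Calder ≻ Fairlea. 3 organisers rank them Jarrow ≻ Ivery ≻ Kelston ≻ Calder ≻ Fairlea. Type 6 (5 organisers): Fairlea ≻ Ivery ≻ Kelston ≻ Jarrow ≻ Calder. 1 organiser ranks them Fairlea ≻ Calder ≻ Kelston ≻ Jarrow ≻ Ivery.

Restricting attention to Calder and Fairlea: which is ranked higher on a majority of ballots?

Ballots ranking Calder above Fairlea: 7 + 1 + 2 + 2 + 3 = 15.
Ballots ranking Fairlea above Calder: 21 − 15 = 6.
Calder wins the head-to-head 15–6.

Calder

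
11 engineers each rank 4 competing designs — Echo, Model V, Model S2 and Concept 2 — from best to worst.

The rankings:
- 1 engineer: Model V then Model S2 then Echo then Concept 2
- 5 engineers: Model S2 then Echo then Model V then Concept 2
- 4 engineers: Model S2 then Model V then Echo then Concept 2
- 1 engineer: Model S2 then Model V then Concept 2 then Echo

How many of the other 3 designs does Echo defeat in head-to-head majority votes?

Echo against each rival (11 engineers):
Echo–Model V: Model V 6–5.
Echo vs Model S2: Echo is ranked higher on 0 ballots, Model S2 on 11. Model S2 wins 11–0.
Echo vs Concept 2: Echo is ranked higher on 1+5+4 = 10 ballots, Concept 2 on 1. Echo wins 10–1.
Echo beats Concept 2; loses to Model V, Model S2 — 1 pairwise win.

1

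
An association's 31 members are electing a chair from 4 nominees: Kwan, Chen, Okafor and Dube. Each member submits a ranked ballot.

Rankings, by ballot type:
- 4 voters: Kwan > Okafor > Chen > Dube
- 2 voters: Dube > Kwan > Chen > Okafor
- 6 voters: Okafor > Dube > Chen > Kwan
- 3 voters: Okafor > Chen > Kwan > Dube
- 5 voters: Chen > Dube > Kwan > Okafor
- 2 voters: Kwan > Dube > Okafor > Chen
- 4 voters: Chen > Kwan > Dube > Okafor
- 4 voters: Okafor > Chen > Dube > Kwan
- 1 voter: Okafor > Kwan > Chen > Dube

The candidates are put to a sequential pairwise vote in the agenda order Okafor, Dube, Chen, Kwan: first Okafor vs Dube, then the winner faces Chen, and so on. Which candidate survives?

Round 1: Okafor vs Dube — 18–13, Okafor advances.
Round 2: Okafor vs Chen — 20–11, Okafor advances.
Round 3: Okafor vs Kwan — 14–17, Kwan advances.
The agenda winner is Kwan.

Kwan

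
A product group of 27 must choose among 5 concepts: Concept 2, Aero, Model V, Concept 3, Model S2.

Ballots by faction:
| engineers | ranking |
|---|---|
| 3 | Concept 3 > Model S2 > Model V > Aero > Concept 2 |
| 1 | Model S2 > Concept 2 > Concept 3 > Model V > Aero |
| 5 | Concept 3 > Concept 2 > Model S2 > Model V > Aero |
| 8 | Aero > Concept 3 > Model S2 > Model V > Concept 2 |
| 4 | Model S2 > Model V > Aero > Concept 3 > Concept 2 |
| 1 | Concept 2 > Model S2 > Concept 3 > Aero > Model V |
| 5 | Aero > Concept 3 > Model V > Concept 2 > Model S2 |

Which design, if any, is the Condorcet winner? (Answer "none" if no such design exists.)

none

Check each pair by majority over 27 ballots:
Concept 2 vs Aero: Aero wins 20–7.
Concept 2 vs Model V: Model V, 20–7.
Concept 2 vs Concept 3: 1+1 = 2 for Concept 2, 25 for Concept 3 — Concept 3 by 25–2.
Concept 2 vs Model S2: Concept 2 is ranked higher on 5+1+5 = 11 ballots, Model S2 on 16. Model S2 wins 16–11.
Aero–Model V: Aero 14–13.
Aero vs Concept 3: Aero preferred on 8+4+5 = 17 ballots; Aero wins 17–10.
Aero–Model S2: Model S2 14–13.
Model V vs Concept 3: Model V is ranked higher on 4 ballots, Concept 3 on 23. Concept 3 wins 23–4.
Model V vs Model S2: 5 to 22, Model S2.
Concept 3 vs Model S2: 21 to 6, Concept 3.
Every design loses at least once (Concept 2 loses to Aero; Aero loses to Model S2; Model V loses to Aero; Concept 3 loses to Aero; Model S2 loses to Concept 3). The majority relation contains the cycle Aero beats Concept 3 beats Model S2 beats Aero, so there is no Condorcet winner.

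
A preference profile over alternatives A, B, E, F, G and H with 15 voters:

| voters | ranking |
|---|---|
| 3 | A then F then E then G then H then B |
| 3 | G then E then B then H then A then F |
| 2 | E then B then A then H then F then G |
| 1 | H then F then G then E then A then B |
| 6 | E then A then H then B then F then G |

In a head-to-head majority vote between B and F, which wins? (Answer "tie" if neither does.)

Ballots ranking B above F: 3 + 2 + 6 = 11.
Ballots ranking F above B: 15 − 11 = 4.
B wins the head-to-head 11–4.

B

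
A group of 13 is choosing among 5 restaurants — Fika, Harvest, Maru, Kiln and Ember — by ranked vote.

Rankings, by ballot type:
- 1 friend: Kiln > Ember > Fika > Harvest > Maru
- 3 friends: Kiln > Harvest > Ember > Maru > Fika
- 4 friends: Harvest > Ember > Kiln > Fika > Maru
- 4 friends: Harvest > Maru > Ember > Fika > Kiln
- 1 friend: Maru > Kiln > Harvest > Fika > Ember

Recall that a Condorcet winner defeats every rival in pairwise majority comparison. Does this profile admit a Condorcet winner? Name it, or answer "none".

Head-to-head results (13 friends):
Fika vs Harvest: Harvest wins 12–1.
Fika–Maru: Maru 8–5.
Fika–Kiln: Kiln 9–4.
Fika–Ember: Ember 12–1.
Harvest vs Maru: 12 to 1, Harvest.
Harvest–Kiln: Harvest 8–5.
Harvest vs Ember: Harvest wins 12–1.
Maru vs Kiln: Maru is ranked higher on 4+1 = 5 ballots, Kiln on 8. Kiln wins 8–5.
Maru vs Ember: 5 to 8, Ember.
Kiln vs Ember: 5 to 8, Ember.
Only Harvest has no losses; Harvest is the Condorcet winner.

Harvest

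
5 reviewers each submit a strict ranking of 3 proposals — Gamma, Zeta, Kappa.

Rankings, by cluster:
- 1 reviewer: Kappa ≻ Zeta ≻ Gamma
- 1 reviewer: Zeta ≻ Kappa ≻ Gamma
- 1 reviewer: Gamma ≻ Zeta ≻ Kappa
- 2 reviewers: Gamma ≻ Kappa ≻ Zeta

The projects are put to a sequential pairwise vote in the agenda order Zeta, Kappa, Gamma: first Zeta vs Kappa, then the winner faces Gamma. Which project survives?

Gamma

Round 1: Zeta vs Kappa — 2–3, Kappa advances.
Round 2: Kappa vs Gamma — 2–3, Gamma advances.
The agenda winner is Gamma.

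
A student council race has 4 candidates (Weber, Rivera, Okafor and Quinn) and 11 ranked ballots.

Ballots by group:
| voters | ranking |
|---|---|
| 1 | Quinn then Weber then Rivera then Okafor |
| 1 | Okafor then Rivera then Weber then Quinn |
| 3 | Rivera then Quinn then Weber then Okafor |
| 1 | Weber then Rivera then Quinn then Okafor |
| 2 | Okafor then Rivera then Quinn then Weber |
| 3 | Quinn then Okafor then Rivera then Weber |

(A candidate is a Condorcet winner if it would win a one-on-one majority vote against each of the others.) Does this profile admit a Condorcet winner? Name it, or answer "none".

none

Head-to-head results (11 voters):
Weber–Rivera: Rivera 9–2.
Weber–Okafor: Okafor 6–5.
Weber–Quinn: Quinn 9–2.
Rivera–Okafor: Okafor 6–5.
Rivera–Quinn: Rivera 7–4.
Okafor vs Quinn: Quinn, 8–3.
Every candidate loses at least once (Weber loses to Rivera; Rivera loses to Okafor; Okafor loses to Quinn; Quinn loses to Rivera). The majority relation contains the cycle Rivera beats Quinn beats Okafor beats Rivera, so there is no Condorcet winner.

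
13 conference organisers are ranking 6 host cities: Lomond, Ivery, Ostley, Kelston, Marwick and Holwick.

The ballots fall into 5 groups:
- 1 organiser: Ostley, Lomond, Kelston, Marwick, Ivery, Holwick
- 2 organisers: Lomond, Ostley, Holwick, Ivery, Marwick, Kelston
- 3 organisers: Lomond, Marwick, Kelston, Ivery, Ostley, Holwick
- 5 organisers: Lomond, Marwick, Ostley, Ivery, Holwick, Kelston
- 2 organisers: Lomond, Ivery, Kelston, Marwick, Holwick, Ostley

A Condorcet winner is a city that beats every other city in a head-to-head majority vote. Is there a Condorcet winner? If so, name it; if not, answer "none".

Pairwise majorities:
Lomond–Ivery: Lomond 13–0.
Lomond–Ostley: Lomond 12–1.
Lomond vs Kelston: Lomond wins 13–0.
Lomond vs Marwick: Lomond wins 13–0.
Lomond vs Holwick: Lomond, 13–0.
Ivery vs Ostley: Ostley wins 8–5.
Ivery vs Kelston: Ivery wins 9–4.
Ivery vs Marwick: Marwick, 9–4.
Ivery vs Holwick: Ivery, 11–2.
Ostley–Kelston: Ostley 8–5.
Ostley vs Marwick: Marwick, 10–3.
Ostley vs Holwick: Ostley, 11–2.
Kelston vs Marwick: Marwick, 10–3.
Kelston vs Holwick: Holwick, 7–6.
Marwick vs Holwick: Marwick, 11–2.
Only Lomond has no losses; Lomond is the Condorcet winner.

Lomond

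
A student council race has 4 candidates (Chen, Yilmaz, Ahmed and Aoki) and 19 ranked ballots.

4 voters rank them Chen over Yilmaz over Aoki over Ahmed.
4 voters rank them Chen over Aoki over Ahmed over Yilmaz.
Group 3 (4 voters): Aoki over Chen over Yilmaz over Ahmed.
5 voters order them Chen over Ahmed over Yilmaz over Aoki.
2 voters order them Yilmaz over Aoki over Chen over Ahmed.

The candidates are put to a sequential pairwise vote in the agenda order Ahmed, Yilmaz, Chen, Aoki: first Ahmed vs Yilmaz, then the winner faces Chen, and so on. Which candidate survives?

Round 1: Ahmed vs Yilmaz — 9–10, Yilmaz advances.
Round 2: Yilmaz vs Chen — 2–17, Chen advances.
Round 3: Chen vs Aoki — 13–6, Chen advances.
Chen survives the agenda.

Chen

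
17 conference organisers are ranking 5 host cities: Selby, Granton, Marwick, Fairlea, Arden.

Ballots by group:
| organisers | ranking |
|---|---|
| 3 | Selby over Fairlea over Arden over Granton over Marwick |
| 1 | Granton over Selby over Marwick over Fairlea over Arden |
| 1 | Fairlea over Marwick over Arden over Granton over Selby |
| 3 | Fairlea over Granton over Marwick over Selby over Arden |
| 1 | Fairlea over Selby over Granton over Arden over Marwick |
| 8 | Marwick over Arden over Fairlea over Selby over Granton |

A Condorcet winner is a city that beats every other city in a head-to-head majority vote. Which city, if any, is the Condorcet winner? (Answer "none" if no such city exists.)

Head-to-head results (17 organisers):
Selby vs Granton: Selby wins 12–5.
Selby vs Marwick: Marwick, 12–5.
Selby–Fairlea: Fairlea 13–4.
Selby vs Arden: Arden, 9–8.
Granton–Marwick: Marwick 9–8.
Granton vs Fairlea: Fairlea, 16–1.
Granton vs Arden: Arden, 12–5.
Marwick vs Fairlea: Marwick wins 9–8.
Marwick vs Arden: Marwick, 13–4.
Fairlea–Arden: Fairlea 9–8.
Marwick defeats every rival head-to-head and is the Condorcet winner.

Marwick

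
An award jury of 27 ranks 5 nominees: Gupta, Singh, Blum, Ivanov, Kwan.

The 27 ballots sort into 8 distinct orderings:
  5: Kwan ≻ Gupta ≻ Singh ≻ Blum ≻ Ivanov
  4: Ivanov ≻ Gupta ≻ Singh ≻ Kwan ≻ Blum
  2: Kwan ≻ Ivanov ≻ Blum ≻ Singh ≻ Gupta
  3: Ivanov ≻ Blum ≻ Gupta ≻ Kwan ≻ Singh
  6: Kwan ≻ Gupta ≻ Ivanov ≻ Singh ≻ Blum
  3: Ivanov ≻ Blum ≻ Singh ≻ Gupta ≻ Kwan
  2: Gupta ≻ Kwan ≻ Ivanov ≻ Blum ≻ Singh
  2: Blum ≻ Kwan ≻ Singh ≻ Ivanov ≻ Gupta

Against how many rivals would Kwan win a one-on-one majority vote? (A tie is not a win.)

4

Kwan against each rival (27 jurors):
Kwan vs Gupta: Kwan preferred on 5+2+6+2 = 15 ballots; Kwan wins 15–12.
Kwan vs Singh: Kwan preferred on 5+2+3+6+2+2 = 20 ballots; Kwan wins 20–7.
Kwan vs Blum: Kwan wins 19–8.
Kwan vs Ivanov: Kwan, 17–10.
Kwan beats Gupta, Singh, Blum, Ivanov — 4 pairwise wins.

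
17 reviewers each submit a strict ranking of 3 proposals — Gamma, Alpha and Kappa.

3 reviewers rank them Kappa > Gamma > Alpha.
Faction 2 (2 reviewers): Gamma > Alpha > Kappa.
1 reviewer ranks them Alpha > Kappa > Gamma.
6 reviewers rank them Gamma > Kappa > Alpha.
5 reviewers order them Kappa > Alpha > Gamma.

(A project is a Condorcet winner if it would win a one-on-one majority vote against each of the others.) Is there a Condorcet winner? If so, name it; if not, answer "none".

Kappa

Head-to-head results (17 reviewers):
Gamma vs Alpha: 11 to 6, Gamma.
Gamma vs Kappa: Kappa, 9–8.
Alpha vs Kappa: Alpha preferred on 2+1 = 3 ballots; Kappa wins 14–3.
Kappa wins every pairwise contest, so Kappa is the Condorcet winner.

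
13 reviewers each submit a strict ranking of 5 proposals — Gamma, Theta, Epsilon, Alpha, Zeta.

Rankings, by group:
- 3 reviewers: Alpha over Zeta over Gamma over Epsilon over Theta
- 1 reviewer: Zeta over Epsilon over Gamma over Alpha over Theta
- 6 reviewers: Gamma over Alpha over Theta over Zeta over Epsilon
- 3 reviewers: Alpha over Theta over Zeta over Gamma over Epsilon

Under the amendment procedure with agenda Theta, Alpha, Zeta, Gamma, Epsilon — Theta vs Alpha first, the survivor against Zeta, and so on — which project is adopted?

Gamma

Round 1: Theta vs Alpha — 0–13, Alpha advances.
Round 2: Alpha vs Zeta — 12–1, Alpha advances.
Round 3: Alpha vs Gamma — 6–7, Gamma advances.
Round 4: Gamma vs Epsilon — 12–1, Gamma advances.
The agenda winner is Gamma.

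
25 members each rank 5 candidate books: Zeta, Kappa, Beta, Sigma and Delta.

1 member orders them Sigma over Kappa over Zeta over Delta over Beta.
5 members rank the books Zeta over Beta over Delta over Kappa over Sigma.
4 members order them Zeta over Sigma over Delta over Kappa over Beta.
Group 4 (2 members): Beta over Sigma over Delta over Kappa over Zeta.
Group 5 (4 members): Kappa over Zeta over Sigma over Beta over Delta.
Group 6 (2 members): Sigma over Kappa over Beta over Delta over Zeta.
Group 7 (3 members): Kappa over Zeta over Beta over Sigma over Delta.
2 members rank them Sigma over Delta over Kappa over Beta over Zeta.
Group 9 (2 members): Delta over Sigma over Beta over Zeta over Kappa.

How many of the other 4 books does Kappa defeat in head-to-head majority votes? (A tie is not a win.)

Kappa against each rival (25 members):
Kappa vs Zeta: 14 to 11, Kappa.
Kappa vs Beta: Kappa preferred on 1+4+4+2+3+2 = 16 ballots; Kappa wins 16–9.
Kappa vs Sigma: Sigma wins 13–12.
Kappa vs Delta: Delta wins 15–10.
Kappa beats Zeta, Beta; loses to Sigma, Delta — 2 pairwise wins.

2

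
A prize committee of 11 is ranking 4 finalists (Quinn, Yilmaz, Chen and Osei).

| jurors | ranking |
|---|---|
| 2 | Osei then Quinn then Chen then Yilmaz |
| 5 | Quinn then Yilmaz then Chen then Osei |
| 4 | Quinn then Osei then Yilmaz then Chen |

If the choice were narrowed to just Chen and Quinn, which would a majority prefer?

No ballot ranks Chen above Quinn: 0.
Ballots ranking Quinn above Chen: 11 − 0 = 11.
Quinn wins the head-to-head 11–0.

Quinn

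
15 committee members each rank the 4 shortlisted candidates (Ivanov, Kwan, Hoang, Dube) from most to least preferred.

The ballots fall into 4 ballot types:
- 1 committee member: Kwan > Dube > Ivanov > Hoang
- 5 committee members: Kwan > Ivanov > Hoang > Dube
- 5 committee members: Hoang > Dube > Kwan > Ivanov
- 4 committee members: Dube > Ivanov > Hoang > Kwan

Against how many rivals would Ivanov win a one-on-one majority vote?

Ivanov against each rival (15 committee members):
Ivanov vs Kwan: Kwan wins 11–4.
Ivanov vs Hoang: 1+5+4 = 10 for Ivanov, 5 for Hoang — Ivanov by 10–5.
Ivanov vs Dube: Ivanov preferred on 5 ballots; Dube wins 10–5.
Ivanov beats Hoang; loses to Kwan, Dube — 1 pairwise win.

1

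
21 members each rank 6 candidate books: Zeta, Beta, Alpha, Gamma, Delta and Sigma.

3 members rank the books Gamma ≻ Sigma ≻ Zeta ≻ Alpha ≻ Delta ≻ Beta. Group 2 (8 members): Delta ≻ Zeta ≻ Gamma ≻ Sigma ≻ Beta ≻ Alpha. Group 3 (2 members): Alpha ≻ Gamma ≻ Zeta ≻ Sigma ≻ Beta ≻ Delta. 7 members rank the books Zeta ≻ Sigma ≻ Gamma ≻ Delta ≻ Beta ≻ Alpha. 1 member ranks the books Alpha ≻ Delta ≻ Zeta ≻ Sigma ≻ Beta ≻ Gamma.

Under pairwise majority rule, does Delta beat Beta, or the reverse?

Ballots ranking Delta above Beta: 3 + 8 + 7 + 1 = 19.
Ballots ranking Beta above Delta: 21 − 19 = 2.
Delta wins the head-to-head 19–2.

Delta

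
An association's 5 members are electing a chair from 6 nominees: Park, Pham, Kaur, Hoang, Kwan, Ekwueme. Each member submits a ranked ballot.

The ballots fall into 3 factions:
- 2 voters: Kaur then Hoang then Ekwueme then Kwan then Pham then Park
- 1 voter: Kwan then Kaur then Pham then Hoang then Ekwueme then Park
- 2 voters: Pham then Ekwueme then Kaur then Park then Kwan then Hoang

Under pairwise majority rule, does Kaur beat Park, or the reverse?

Ballots ranking Kaur above Park: 2 + 1 + 2 = 5.
Ballots ranking Park above Kaur: 5 − 5 = 0.
Kaur wins the head-to-head 5–0.

Kaur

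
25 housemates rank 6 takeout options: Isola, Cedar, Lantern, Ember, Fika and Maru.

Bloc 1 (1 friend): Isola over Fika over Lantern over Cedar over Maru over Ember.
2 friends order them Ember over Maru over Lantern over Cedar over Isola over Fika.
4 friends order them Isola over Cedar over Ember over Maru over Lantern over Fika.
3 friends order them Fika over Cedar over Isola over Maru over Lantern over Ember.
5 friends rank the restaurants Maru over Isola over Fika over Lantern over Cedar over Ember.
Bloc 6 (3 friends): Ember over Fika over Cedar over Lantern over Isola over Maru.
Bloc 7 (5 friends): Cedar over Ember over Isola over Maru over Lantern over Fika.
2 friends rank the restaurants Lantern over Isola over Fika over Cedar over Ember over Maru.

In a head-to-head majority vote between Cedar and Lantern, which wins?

Ballots ranking Cedar above Lantern: 4 + 3 + 3 + 5 = 15.
Ballots ranking Lantern above Cedar: 25 − 15 = 10.
Cedar wins the head-to-head 15–10.

Cedar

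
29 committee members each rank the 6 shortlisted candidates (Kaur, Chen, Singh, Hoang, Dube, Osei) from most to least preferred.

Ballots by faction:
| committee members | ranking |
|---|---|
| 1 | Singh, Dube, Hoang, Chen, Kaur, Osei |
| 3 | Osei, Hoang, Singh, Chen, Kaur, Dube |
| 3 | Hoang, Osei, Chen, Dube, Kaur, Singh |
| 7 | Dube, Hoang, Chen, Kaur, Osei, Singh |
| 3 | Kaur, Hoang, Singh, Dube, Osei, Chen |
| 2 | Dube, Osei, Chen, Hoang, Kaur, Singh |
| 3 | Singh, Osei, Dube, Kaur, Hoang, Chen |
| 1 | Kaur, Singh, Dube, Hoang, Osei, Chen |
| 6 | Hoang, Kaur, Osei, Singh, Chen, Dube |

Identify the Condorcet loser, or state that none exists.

none

Pairwise majorities:
Kaur–Chen: Chen 16–13.
Kaur vs Singh: Kaur preferred on 3+7+3+2+1+6 = 22 ballots; Kaur wins 22–7.
Kaur vs Hoang: Hoang, 22–7.
Kaur vs Dube: Dube, 16–13.
Kaur vs Osei: 18 to 11, Kaur.
Chen vs Singh: Singh wins 17–12.
Chen vs Hoang: Chen is ranked higher on 2 ballots, Hoang on 27. Hoang wins 27–2.
Chen vs Dube: Chen preferred on 3+3+6 = 12 ballots; Dube wins 17–12.
Chen vs Osei: Osei wins 21–8.
Singh vs Hoang: 1+3+1 = 5 for Singh, 24 for Hoang — Hoang by 24–5.
Singh vs Dube: Singh, 17–12.
Singh vs Osei: Singh is ranked higher on 1+3+3+1 = 8 ballots, Osei on 21. Osei wins 21–8.
Hoang vs Dube: Hoang, 15–14.
Hoang vs Osei: 21 to 8, Hoang.
Dube vs Osei: Dube is ranked higher on 1+7+3+2+1 = 14 ballots, Osei on 15. Osei wins 15–14.
Every candidate wins at least one matchup (Kaur beats Singh; Chen beats Kaur; Singh beats Chen; Hoang beats Kaur; Dube beats Kaur; Osei beats Chen), so there is no Condorcet loser.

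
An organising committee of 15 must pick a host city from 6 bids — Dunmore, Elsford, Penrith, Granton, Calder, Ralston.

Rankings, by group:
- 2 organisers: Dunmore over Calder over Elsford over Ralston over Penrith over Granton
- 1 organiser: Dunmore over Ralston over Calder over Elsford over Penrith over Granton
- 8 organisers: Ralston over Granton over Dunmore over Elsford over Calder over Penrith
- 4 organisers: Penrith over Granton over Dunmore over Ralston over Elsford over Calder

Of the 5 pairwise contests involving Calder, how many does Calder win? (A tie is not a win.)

1

Calder against each rival (15 organisers):
Calder vs Dunmore: Dunmore wins 15–0.
Calder vs Elsford: Elsford wins 12–3.
Calder vs Penrith: 2+1+8 = 11 for Calder, 4 for Penrith — Calder by 11–4.
Calder vs Granton: Granton, 12–3.
Calder vs Ralston: 2 for Calder, 13 for Ralston — Ralston by 13–2.
Calder beats Penrith; loses to Dunmore, Elsford, Granton, Ralston — 1 pairwise win.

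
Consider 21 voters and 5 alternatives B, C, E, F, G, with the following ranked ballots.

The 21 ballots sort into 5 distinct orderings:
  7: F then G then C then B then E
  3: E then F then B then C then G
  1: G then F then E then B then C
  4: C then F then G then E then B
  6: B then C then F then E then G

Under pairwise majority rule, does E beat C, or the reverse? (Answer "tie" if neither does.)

C

Ballots ranking E above C: 3 + 1 = 4.
Ballots ranking C above E: 21 − 4 = 17.
C wins the head-to-head 17–4.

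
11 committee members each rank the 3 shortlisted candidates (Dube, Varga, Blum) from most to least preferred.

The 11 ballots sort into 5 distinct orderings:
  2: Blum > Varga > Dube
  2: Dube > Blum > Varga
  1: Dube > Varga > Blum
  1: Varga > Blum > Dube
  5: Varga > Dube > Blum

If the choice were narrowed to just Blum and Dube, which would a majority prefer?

Ballots ranking Blum above Dube: 2 + 1 = 3.
Ballots ranking Dube above Blum: 11 − 3 = 8.
Dube wins the head-to-head 8–3.

Dube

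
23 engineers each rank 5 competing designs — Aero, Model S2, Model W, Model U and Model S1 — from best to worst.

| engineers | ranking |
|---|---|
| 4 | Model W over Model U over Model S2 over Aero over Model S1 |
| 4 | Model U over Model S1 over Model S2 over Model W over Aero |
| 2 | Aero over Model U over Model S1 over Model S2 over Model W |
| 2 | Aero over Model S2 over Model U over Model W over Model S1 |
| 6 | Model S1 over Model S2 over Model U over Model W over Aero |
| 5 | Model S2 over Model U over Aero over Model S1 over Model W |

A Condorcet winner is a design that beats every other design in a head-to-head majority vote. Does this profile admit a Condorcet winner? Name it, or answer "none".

none

Pairwise majorities:
Aero–Model S2: Model S2 19–4.
Aero–Model W: Model W 14–9.
Aero–Model U: Model U 19–4.
Aero vs Model S1: Aero wins 13–10.
Model S2 vs Model W: Model S2, 19–4.
Model S2 vs Model U: Model S2, 13–10.
Model S2–Model S1: Model S1 12–11.
Model W–Model U: Model U 19–4.
Model W–Model S1: Model S1 17–6.
Model U vs Model S1: Model U, 17–6.
Every design loses at least once (Aero loses to Model S2; Model S2 loses to Model S1; Model W loses to Model S2; Model U loses to Model S2; Model S1 loses to Aero). The majority relation contains the cycle Aero beats Model S1 beats Model S2 beats Aero, so there is no Condorcet winner.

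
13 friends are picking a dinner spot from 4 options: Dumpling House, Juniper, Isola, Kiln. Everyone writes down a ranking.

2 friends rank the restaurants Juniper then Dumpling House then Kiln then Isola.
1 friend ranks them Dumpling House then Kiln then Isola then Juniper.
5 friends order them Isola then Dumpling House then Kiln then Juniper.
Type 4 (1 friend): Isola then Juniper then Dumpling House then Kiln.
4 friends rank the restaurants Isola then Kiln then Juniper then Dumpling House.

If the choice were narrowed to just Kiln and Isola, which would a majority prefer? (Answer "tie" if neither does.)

Ballots ranking Kiln above Isola: 2 + 1 = 3.
Ballots ranking Isola above Kiln: 13 − 3 = 10.
Isola wins the head-to-head 10–3.

Isola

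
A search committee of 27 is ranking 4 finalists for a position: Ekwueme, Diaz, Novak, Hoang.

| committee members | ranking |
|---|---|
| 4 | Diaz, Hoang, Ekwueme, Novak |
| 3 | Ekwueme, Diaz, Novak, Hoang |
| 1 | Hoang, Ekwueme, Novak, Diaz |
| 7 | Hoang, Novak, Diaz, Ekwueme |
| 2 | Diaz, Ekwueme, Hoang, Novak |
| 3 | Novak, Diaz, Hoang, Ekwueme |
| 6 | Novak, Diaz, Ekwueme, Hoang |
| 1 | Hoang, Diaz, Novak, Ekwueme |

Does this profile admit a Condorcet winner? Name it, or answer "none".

none

Head-to-head results (27 committee members):
Ekwueme vs Diaz: 3+1 = 4 for Ekwueme, 23 for Diaz — Diaz by 23–4.
Ekwueme vs Novak: 4+3+1+2 = 10 for Ekwueme, 17 for Novak — Novak by 17–10.
Ekwueme vs Hoang: 11 to 16, Hoang.
Diaz vs Novak: 10 to 17, Novak.
Diaz vs Hoang: 4+3+2+3+6 = 18 for Diaz, 9 for Hoang — Diaz by 18–9.
Novak vs Hoang: 3+3+6 = 12 for Novak, 15 for Hoang — Hoang by 15–12.
No candidate is unbeaten: Ekwueme loses to Diaz; Diaz loses to Novak; Novak loses to Hoang; Hoang loses to Diaz. In particular Diaz → Hoang → Novak → Diaz is a majority cycle — no Condorcet winner exists.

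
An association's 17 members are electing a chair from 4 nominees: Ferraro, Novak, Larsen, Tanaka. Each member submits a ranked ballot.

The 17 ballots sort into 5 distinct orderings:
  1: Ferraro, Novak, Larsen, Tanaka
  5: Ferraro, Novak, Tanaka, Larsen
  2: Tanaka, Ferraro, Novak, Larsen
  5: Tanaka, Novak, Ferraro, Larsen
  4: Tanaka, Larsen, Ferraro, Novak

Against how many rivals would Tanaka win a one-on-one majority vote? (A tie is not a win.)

3

Tanaka against each rival (17 voters):
Tanaka vs Ferraro: Tanaka, 11–6.
Tanaka vs Novak: Tanaka wins 11–6.
Tanaka vs Larsen: Tanaka, 16–1.
Tanaka beats Ferraro, Novak, Larsen — 3 pairwise wins.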